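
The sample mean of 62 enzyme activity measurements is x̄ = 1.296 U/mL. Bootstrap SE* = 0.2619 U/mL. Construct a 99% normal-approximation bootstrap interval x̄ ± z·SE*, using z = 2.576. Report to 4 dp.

(0.6213, 1.9707)

Margin = 2.576 × 0.2619 = 0.67465
Interval: 1.296 ± 0.67465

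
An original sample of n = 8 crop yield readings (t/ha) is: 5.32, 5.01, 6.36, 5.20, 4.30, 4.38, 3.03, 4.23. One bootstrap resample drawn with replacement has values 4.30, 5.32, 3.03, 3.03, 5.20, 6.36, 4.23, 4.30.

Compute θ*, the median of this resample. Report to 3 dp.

Sorted: 3.03, 3.03, 4.23, 4.30, 4.30, 5.20, 5.32, 6.36
Median = average of the two middle values = 4.300

θ* = 4.300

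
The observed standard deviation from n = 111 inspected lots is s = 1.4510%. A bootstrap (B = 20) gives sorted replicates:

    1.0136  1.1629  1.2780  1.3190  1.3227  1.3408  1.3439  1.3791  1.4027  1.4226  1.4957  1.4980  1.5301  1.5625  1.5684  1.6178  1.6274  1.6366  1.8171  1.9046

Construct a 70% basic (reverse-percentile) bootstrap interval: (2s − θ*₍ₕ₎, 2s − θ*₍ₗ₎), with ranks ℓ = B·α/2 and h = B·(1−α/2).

Percentile endpoints at ranks 3 and 17: θ*₍3₎ = 1.2780, θ*₍17₎ = 1.6274.
Basic interval reflects these around s:
  lower = 2 × 1.4510 − 1.6274 = 1.2746
  upper = 2 × 1.4510 − 1.2780 = 1.6240

(1.2746, 1.6240)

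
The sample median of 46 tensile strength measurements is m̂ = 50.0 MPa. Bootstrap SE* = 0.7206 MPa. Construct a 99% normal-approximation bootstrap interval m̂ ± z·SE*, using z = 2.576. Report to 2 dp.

(48.14, 51.86)

Margin = 2.576 × 0.7206 = 1.856
Interval: 50.0 ± 1.856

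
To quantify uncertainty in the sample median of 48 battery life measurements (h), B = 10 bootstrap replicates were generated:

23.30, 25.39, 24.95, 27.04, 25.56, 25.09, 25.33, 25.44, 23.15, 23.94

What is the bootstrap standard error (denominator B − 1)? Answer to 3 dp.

SE* = 1.170

Bootstrap SE is the standard deviation of the 10 replicate medians.
Mean of replicates: (23.30 + 25.39 + 24.95 + 27.04 + 25.56 + 25.09 + 25.33 + 25.44 + 23.15 + 23.94) / 10 = 249.1900 / 10 = 24.9190
Sum of squared deviations: (−1.6190)² + (+0.4710)² + (+0.0310)² + (+2.1210)² + (+0.6410)² + (+0.1710)² + (+0.4110)² + (+0.5210)² + (−1.7690)² + (−0.9790)² = 12.3109
Variance = 12.3109 / 9 = 1.3679
SE* = √1.3679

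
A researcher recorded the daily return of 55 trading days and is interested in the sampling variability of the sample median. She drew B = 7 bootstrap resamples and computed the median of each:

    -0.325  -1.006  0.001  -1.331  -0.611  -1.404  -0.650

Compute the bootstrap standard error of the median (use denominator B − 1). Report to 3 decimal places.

Bootstrap SE is the standard deviation of the 7 replicate medians.
Mean of replicates: ((-0.325) + (-1.006) + 0.001 + (-1.331) + (-0.611) + (-1.404) + (-0.650)) / 7 = -5.3260 / 7 = -0.7609
Sum of squared deviations: (+0.4359)² + (−0.2451)² + (+0.7619)² + (−0.5701)² + (+0.1499)² + (−0.6431)² + (+0.1109)² = 1.6039
Variance = 1.6039 / 6 = 0.2673
SE* = √0.2673

SE* = 0.517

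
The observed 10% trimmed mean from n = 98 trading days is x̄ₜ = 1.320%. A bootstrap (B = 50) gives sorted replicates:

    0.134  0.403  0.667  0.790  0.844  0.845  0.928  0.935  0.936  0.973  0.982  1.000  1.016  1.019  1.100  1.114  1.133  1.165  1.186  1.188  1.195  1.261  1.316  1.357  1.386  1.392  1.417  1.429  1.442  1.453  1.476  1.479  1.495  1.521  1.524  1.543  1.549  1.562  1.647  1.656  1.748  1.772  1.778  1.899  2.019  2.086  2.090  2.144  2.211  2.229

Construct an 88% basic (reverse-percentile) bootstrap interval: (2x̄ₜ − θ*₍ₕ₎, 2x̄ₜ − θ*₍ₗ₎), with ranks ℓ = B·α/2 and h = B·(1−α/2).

(0.550, 1.973)

Percentile endpoints at ranks 3 and 47: θ*₍3₎ = 0.667, θ*₍47₎ = 2.090.
Basic interval reflects these around x̄ₜ:
  lower = 2 × 1.320 − 2.090 = 0.550
  upper = 2 × 1.320 − 0.667 = 1.973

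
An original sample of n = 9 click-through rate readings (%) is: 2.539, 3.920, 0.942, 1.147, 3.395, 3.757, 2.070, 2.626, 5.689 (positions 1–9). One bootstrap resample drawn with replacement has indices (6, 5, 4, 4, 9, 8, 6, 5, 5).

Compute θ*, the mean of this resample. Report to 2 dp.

θ* = 3.15

Resample values: 3.757, 3.395, 1.147, 1.147, 5.689, 2.626, 3.757, 3.395, 3.395.
Mean = (3.757 + 3.395 + 1.147 + 1.147 + 5.689 + 2.626 + 3.757 + 3.395 + 3.395) / 9 = 28.3080 / 9 = 3.15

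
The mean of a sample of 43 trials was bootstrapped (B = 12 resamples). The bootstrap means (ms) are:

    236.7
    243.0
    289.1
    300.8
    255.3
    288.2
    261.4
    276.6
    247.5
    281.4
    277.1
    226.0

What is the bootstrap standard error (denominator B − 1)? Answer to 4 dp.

Bootstrap SE is the standard deviation of the 12 replicate means.
Mean of replicates: (236.7 + 243.0 + 289.1 + 300.8 + 255.3 + 288.2 + 261.4 + 276.6 + 247.5 + 281.4 + 277.1 + 226.0) / 12 = 3183.10000 / 12 = 265.25833
Sum of squared deviations: (−28.55833)² + (−22.25833)² + (+23.84167)² + (+35.54167)² + (−9.95833)² + (+22.94167)² + (−3.85833)² + (+11.34167)² + (−17.75833)² + (+16.14167)² + (+11.84167)² + (−39.25833)² = 6169.00917
Variance = 6169.00917 / 11 = 560.81902
SE* = √560.81902

SE* = 23.6816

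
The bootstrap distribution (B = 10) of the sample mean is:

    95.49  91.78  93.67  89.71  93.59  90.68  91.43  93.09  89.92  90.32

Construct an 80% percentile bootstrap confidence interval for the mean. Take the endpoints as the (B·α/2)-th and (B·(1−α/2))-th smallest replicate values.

(89.71, 93.67)

Sorted replicates: 89.71, 89.92, 90.32, 90.68, 91.43, 91.78, 93.09, 93.59, 93.67, 95.49
α = 0.20; lower rank = 10 × 0.100 = 1; upper rank = 10 × 0.900 = 9.
The 1st smallest replicate is 89.71; the 9th is 93.67.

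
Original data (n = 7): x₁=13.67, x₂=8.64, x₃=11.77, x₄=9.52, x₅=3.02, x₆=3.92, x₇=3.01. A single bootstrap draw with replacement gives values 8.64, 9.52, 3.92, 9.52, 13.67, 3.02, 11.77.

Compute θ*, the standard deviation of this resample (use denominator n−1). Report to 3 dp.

Mean = 8.5800; sum of squared deviations = 90.4842
s² = 90.4842 / 6 = 15.0807
s = √15.0807 = 3.883

θ* = 3.883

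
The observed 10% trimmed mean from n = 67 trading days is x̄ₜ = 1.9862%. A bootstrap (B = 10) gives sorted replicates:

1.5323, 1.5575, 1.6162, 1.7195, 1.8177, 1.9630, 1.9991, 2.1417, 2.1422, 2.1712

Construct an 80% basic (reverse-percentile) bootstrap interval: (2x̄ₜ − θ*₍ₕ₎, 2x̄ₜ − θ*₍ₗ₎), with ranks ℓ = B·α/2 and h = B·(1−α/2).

(1.8302, 2.4401)

Percentile endpoints at ranks 1 and 9: θ*₍1₎ = 1.5323, θ*₍9₎ = 2.1422.
Basic interval reflects these around x̄ₜ:
  lower = 2 × 1.9862 − 2.1422 = 1.8302
  upper = 2 × 1.9862 − 1.5323 = 2.4401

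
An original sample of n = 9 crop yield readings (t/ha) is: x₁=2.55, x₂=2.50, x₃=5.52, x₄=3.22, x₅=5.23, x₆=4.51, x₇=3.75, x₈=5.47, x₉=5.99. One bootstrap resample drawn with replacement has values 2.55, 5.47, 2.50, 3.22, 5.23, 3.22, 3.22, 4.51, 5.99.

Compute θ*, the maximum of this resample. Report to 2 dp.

Maximum = 5.99

θ* = 5.99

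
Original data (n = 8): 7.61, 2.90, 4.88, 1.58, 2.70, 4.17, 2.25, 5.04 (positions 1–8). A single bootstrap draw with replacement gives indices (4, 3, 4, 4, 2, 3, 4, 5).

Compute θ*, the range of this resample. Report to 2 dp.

Resample values: 1.58, 4.88, 1.58, 1.58, 2.90, 4.88, 1.58, 2.70.
Range = 4.88 − 1.58 = 3.30

θ* = 3.30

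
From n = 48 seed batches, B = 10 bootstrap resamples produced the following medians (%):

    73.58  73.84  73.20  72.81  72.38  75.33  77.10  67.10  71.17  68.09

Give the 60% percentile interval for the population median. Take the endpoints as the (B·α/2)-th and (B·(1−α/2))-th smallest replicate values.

(68.09, 73.84)

Sorted replicates: 67.10, 68.09, 71.17, 72.38, 72.81, 73.20, 73.58, 73.84, 75.33, 77.10
α = 0.40; lower rank = 10 × 0.200 = 2; upper rank = 10 × 0.800 = 8.
The 2nd smallest replicate is 68.09; the 8th is 73.84.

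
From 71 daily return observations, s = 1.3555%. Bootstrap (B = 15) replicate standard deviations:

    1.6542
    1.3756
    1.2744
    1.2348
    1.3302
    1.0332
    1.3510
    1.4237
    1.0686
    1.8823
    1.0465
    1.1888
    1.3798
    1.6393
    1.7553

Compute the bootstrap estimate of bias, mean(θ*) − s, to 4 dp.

mean(θ*) = (1.6542 + 1.3756 + 1.2744 + 1.2348 + 1.3302 + 1.0332 + 1.3510 + 1.4237 + 1.0686 + 1.8823 + 1.0465 + 1.1888 + 1.3798 + 1.6393 + 1.7553) / 15 = 1.375847
bias = 1.375847 − 1.3555

bias = +0.0203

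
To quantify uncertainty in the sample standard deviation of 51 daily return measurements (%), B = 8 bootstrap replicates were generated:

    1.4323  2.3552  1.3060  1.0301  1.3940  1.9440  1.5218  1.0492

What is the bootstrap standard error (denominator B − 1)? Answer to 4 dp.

SE* = 0.4482

Bootstrap SE is the standard deviation of the 8 replicate standard deviations.
Mean of replicates: (1.4323 + 2.3552 + 1.3060 + 1.0301 + 1.3940 + 1.9440 + 1.5218 + 1.0492) / 8 = 12.03260 / 8 = 1.50408
Sum of squared deviations: (−0.07178)² + (+0.85112)² + (−0.19808)² + (−0.47398)² + (−0.11008)² + (+0.43992)² + (+0.01772)² + (−0.45488)² = 1.40633
Variance = 1.40633 / 7 = 0.20090
SE* = √0.20090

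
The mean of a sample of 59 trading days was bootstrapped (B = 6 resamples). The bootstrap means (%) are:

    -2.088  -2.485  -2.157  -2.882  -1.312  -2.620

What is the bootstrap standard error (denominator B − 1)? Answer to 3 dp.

SE* = 0.549

Bootstrap SE is the standard deviation of the 6 replicate means.
Mean of replicates: ((-2.088) + (-2.485) + (-2.157) + (-2.882) + (-1.312) + (-2.620)) / 6 = -13.5440 / 6 = -2.2573
Sum of squared deviations: (+0.1693)² + (−0.2277)² + (+0.1003)² + (−0.6247)² + (+0.9453)² + (−0.3627)² = 1.5060
Variance = 1.5060 / 5 = 0.3012
SE* = √0.3012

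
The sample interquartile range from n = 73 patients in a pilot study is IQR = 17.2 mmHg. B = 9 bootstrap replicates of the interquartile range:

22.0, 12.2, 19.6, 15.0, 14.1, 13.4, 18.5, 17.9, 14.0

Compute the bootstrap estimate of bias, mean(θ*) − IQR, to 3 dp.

bias = −0.900

mean(θ*) = (22.0 + 12.2 + 19.6 + 15.0 + 14.1 + 13.4 + 18.5 + 17.9 + 14.0) / 9 = 16.3000
bias = 16.3000 − 17.2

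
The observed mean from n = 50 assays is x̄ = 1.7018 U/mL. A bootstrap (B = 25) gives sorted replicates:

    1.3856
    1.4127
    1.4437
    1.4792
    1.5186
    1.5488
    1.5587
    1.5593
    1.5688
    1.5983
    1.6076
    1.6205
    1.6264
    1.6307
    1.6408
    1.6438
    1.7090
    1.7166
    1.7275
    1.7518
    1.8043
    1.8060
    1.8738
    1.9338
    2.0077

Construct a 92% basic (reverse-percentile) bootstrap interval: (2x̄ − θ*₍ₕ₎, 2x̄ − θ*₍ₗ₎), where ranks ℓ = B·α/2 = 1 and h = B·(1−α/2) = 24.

Percentile endpoints at ranks 1 and 24: θ*₍1₎ = 1.3856, θ*₍24₎ = 1.9338.
Basic interval reflects these around x̄:
  lower = 2 × 1.7018 − 1.9338 = 1.4698
  upper = 2 × 1.7018 − 1.3856 = 2.0180

(1.4698, 2.0180)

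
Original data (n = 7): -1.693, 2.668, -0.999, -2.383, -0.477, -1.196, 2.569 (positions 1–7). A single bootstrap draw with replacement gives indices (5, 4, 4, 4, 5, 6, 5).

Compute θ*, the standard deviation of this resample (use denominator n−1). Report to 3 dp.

θ* = 0.957

Resample values: -0.477, -2.383, -2.383, -2.383, -0.477, -1.196, -0.477.
Mean = -1.3966; sum of squared deviations = 5.4962
s² = 5.4962 / 6 = 0.9160
s = √0.9160 = 0.957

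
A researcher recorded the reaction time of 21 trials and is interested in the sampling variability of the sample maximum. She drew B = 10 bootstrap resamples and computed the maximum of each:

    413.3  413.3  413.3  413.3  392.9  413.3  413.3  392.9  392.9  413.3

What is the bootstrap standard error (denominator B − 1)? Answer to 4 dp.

SE* = 9.8541

Bootstrap SE is the standard deviation of the 10 replicate maximums.
Mean of replicates: (413.3 + 413.3 + 413.3 + 413.3 + 392.9 + 413.3 + 413.3 + 392.9 + 392.9 + 413.3) / 10 = 4071.80000 / 10 = 407.18000
Sum of squared deviations: (+6.12000)² + (+6.12000)² + (+6.12000)² + (+6.12000)² + (−14.28000)² + (+6.12000)² + (+6.12000)² + (−14.28000)² + (−14.28000)² + (+6.12000)² = 873.93600
Variance = 873.93600 / 9 = 97.10400
SE* = √97.10400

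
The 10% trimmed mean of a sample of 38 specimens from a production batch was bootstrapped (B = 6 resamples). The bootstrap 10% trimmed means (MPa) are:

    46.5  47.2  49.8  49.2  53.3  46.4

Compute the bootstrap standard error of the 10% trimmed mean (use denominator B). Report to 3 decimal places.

SE* = 2.415

Bootstrap SE is the standard deviation of the 6 replicate 10% trimmed means.
Mean of replicates: (46.5 + 47.2 + 49.8 + 49.2 + 53.3 + 46.4) / 6 = 292.4000 / 6 = 48.7333
Sum of squared deviations: (−2.2333)² + (−1.5333)² + (+1.0667)² + (+0.4667)² + (+4.5667)² + (−2.3333)² = 34.9933
Variance = 34.9933 / 6 = 5.8322
SE* = √5.8322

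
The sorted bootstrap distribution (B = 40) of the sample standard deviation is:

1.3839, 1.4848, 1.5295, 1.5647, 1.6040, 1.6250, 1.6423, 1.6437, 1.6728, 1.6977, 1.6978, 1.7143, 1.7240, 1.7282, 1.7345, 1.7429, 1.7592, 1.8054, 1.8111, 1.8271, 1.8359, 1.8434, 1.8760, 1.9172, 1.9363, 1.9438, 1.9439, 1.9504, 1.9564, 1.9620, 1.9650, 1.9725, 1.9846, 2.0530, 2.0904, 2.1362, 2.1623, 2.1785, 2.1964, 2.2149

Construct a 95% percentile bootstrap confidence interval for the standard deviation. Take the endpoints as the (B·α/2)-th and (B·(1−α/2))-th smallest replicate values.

α = 0.05; lower rank = 40 × 0.025 = 1; upper rank = 40 × 0.975 = 39.
The 1st smallest replicate is 1.3839; the 39th is 2.1964.

(1.3839, 2.1964)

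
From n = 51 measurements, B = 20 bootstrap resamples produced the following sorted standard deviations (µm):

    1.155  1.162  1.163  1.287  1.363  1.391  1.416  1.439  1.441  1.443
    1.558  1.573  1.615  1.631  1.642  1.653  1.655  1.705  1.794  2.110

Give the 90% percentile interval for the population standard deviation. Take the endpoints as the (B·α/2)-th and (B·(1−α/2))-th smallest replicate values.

α = 0.10; lower rank = 20 × 0.050 = 1; upper rank = 20 × 0.950 = 19.
The 1st smallest replicate is 1.155; the 19th is 1.794.

(1.155, 1.794)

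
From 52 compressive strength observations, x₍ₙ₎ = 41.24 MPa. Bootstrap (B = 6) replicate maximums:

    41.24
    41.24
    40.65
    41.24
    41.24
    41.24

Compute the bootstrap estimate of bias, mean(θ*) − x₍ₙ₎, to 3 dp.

bias = −0.098

mean(θ*) = (41.24 + 41.24 + 40.65 + 41.24 + 41.24 + 41.24) / 6 = 41.1417
bias = 41.1417 − 41.24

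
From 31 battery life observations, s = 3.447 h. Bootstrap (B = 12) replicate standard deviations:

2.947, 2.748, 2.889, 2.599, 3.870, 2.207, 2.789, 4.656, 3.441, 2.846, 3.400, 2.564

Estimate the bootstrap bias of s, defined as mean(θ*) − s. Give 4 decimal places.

bias = −0.3673

mean(θ*) = (2.947 + 2.748 + 2.889 + 2.599 + 3.870 + 2.207 + 2.789 + 4.656 + 3.441 + 2.846 + 3.400 + 2.564) / 12 = 3.07967
bias = 3.07967 − 3.447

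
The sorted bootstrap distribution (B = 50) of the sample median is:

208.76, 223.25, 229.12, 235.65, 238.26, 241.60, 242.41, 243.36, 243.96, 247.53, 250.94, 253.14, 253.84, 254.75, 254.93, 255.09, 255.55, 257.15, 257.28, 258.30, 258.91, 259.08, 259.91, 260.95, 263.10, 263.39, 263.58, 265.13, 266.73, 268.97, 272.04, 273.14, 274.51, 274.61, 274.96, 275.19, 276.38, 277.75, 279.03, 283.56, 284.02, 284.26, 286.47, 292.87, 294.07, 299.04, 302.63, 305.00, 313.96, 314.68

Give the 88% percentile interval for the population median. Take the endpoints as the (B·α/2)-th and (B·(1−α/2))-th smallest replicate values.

(229.12, 302.63)

α = 0.12; lower rank = 50 × 0.060 = 3; upper rank = 50 × 0.940 = 47.
The 3rd smallest replicate is 229.12; the 47th is 302.63.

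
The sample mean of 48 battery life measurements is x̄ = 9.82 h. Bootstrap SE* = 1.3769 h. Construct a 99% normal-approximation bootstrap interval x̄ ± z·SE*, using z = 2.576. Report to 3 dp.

(6.273, 13.367)

Margin = 2.576 × 1.3769 = 3.5469
Interval: 9.82 ± 3.5469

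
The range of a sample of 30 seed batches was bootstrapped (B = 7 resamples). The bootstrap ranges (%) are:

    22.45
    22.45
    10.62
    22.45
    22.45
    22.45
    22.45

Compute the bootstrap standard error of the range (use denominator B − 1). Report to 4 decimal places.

Bootstrap SE is the standard deviation of the 7 replicate ranges.
Mean of replicates: (22.45 + 22.45 + 10.62 + 22.45 + 22.45 + 22.45 + 22.45) / 7 = 145.32000 / 7 = 20.76000
Sum of squared deviations: (+1.69000)² + (+1.69000)² + (−10.14000)² + (+1.69000)² + (+1.69000)² + (+1.69000)² + (+1.69000)² = 119.95620
Variance = 119.95620 / 6 = 19.99270
SE* = √19.99270

SE* = 4.4713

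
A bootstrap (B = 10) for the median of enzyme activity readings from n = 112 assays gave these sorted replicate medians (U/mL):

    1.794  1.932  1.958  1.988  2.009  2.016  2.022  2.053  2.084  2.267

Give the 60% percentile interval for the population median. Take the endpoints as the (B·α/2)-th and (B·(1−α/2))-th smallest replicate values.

(1.932, 2.053)

α = 0.40; lower rank = 10 × 0.200 = 2; upper rank = 10 × 0.800 = 8.
The 2nd smallest replicate is 1.932; the 8th is 2.053.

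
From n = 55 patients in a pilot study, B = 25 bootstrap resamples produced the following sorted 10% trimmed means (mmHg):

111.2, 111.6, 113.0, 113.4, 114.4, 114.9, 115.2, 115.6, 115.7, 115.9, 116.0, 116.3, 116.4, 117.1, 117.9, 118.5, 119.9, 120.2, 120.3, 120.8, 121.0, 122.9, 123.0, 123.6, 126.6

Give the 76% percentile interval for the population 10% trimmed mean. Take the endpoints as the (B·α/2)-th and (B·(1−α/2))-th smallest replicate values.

(113.0, 122.9)

α = 0.24; lower rank = 25 × 0.120 = 3; upper rank = 25 × 0.880 = 22.
The 3rd smallest replicate is 113.0; the 22nd is 122.9.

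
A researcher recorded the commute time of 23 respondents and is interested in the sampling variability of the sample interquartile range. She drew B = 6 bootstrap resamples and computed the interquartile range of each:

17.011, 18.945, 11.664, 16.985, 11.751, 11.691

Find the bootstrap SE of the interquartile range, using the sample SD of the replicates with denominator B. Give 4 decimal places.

SE* = 3.0426

Bootstrap SE is the standard deviation of the 6 replicate interquartile ranges.
Mean of replicates: (17.011 + 18.945 + 11.664 + 16.985 + 11.751 + 11.691) / 6 = 88.04700 / 6 = 14.67450
Sum of squared deviations: (+2.33650)² + (+4.27050)² + (−3.01050)² + (+2.31050)² + (−2.92350)² + (−2.98350)² = 55.54605
Variance = 55.54605 / 6 = 9.25767
SE* = √9.25767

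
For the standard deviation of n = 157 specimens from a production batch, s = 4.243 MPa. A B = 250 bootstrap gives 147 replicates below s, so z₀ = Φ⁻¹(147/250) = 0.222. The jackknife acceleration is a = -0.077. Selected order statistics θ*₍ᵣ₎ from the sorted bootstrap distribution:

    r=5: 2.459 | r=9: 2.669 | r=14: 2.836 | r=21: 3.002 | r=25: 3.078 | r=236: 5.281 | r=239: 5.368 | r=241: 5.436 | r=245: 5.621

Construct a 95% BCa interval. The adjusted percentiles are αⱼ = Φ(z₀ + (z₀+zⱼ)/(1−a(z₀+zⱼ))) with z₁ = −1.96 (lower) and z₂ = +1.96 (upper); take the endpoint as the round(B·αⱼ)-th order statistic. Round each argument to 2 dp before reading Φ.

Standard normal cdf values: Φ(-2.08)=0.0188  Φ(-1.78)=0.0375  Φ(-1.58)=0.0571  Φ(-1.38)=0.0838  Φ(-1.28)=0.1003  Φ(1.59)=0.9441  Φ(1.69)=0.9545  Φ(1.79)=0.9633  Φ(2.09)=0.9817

Lower: z₀ + z₁ = 0.222 + (-1.960) = -1.738; 1 − a(z₀+z₁) = 1 − (-0.077)(-1.738) = 0.8662; argument = 0.222 + (-1.738)/0.8662 = -1.7845 → -1.78.
α₁ = Φ(-1.78) = 0.0375; rank = round(250 × 0.0375) = 9; θ*₍9₎ = 2.669.
Upper: z₀ + z₂ = 2.182; 1 − a(z₀+z₂) = 1.1680; argument = 2.0901 → 2.09; α₂ = 0.9817; rank = 245; θ*₍245₎ = 5.621.

(2.669, 5.621)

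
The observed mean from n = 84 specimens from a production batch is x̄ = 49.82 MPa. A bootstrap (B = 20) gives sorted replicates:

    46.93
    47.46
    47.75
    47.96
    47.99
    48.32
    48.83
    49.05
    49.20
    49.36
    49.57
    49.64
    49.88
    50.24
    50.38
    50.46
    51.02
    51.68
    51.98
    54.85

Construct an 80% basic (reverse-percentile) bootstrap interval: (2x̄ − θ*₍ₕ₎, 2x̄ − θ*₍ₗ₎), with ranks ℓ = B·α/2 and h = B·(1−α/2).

(47.96, 52.18)

Percentile endpoints at ranks 2 and 18: θ*₍2₎ = 47.46, θ*₍18₎ = 51.68.
Basic interval reflects these around x̄:
  lower = 2 × 49.82 − 51.68 = 47.96
  upper = 2 × 49.82 − 47.46 = 52.18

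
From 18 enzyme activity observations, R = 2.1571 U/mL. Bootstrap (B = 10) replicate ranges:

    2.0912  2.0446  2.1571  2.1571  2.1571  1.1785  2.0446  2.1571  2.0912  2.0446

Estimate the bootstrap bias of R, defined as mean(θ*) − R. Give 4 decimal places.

bias = −0.1448

mean(θ*) = (2.0912 + 2.0446 + 2.1571 + 2.1571 + 2.1571 + 1.1785 + 2.0446 + 2.1571 + 2.0912 + 2.0446) / 10 = 2.01231
bias = 2.01231 − 2.1571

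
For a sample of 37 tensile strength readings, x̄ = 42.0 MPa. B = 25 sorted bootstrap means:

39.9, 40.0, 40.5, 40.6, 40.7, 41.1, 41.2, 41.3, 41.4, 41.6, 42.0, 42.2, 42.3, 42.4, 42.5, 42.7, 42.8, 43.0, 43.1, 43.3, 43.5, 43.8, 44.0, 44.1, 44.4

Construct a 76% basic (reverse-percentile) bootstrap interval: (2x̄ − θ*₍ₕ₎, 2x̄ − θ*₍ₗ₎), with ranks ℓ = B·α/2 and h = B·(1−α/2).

(40.2, 43.5)

Percentile endpoints at ranks 3 and 22: θ*₍3₎ = 40.5, θ*₍22₎ = 43.8.
Basic interval reflects these around x̄:
  lower = 2 × 42.0 − 43.8 = 40.2
  upper = 2 × 42.0 − 40.5 = 43.5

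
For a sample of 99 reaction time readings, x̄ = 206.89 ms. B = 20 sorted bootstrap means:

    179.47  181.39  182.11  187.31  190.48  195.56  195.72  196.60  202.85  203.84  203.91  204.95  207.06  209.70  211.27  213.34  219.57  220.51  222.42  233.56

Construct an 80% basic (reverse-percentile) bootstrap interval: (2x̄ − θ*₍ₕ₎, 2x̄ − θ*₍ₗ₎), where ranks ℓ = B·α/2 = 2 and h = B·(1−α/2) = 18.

(193.27, 232.39)

Percentile endpoints at ranks 2 and 18: θ*₍2₎ = 181.39, θ*₍18₎ = 220.51.
Basic interval reflects these around x̄:
  lower = 2 × 206.89 − 220.51 = 193.27
  upper = 2 × 206.89 − 181.39 = 232.39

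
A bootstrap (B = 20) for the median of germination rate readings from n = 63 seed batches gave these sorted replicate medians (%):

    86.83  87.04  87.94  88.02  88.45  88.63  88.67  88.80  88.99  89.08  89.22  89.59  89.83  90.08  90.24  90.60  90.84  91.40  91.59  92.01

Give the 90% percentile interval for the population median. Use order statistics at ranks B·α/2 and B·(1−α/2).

α = 0.10; lower rank = 20 × 0.050 = 1; upper rank = 20 × 0.950 = 19.
The 1st smallest replicate is 86.83; the 19th is 91.59.

(86.83, 91.59)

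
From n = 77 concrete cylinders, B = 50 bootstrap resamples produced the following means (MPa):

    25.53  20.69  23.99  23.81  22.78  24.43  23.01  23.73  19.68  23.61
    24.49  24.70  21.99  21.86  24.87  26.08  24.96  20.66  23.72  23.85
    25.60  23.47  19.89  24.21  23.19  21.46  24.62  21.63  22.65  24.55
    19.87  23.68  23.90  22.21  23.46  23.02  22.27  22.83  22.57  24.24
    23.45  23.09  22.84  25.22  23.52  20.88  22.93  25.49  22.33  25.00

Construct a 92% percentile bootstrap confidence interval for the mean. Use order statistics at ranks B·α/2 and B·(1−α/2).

(19.87, 25.53)

Sorted replicates: 19.68, 19.87, 19.89, 20.66, 20.69, 20.88, 21.46, 21.63, 21.86, 21.99, 22.21, 22.27, 22.33, 22.57, 22.65, 22.78, 22.83, 22.84, 22.93, 23.01, 23.02, 23.09, 23.19, 23.45, 23.46, 23.47, 23.52, 23.61, 23.68, 23.72, 23.73, 23.81, 23.85, 23.90, 23.99, 24.21, 24.24, 24.43, 24.49, 24.55, 24.62, 24.70, 24.87, 24.96, 25.00, 25.22, 25.49, 25.53, 25.60, 26.08
α = 0.08; lower rank = 50 × 0.040 = 2; upper rank = 50 × 0.960 = 48.
The 2nd smallest replicate is 19.87; the 48th is 25.53.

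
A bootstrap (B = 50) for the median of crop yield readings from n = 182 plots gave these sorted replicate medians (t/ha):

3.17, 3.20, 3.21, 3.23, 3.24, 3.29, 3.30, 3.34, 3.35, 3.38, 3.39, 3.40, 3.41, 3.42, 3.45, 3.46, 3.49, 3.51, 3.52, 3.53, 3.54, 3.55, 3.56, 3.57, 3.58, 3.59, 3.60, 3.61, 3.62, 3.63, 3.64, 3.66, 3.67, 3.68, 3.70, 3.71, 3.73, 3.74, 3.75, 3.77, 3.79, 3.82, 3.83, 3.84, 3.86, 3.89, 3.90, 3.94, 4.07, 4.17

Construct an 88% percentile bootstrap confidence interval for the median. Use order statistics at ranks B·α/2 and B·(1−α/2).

α = 0.12; lower rank = 50 × 0.060 = 3; upper rank = 50 × 0.940 = 47.
The 3rd smallest replicate is 3.21; the 47th is 3.90.

(3.21, 3.90)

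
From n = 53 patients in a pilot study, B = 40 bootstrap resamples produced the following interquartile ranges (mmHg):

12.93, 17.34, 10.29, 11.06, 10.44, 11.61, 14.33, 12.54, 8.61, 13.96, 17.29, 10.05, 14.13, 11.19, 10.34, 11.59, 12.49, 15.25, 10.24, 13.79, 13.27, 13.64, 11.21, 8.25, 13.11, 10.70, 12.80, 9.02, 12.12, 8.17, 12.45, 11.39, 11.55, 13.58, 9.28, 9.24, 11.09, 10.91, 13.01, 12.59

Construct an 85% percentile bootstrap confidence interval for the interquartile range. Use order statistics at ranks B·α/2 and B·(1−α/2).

Sorted replicates: 8.17, 8.25, 8.61, 9.02, 9.24, 9.28, 10.05, 10.24, 10.29, 10.34, 10.44, 10.70, 10.91, 11.06, 11.09, 11.19, 11.21, 11.39, 11.55, 11.59, 11.61, 12.12, 12.45, 12.49, 12.54, 12.59, 12.80, 12.93, 13.01, 13.11, 13.27, 13.58, 13.64, 13.79, 13.96, 14.13, 14.33, 15.25, 17.29, 17.34
α = 0.15; lower rank = 40 × 0.075 = 3; upper rank = 40 × 0.925 = 37.
The 3rd smallest replicate is 8.61; the 37th is 14.33.

(8.61, 14.33)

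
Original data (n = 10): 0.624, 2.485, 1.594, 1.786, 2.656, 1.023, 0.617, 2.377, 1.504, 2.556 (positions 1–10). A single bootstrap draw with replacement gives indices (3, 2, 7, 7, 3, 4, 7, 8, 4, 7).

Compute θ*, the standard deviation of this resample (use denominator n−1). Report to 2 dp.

Resample values: 1.594, 2.485, 0.617, 0.617, 1.594, 1.786, 0.617, 2.377, 1.786, 0.617.
Mean = 1.4090; sum of squared deviations = 4.9566
s² = 4.9566 / 9 = 0.5507
s = √0.5507 = 0.74

θ* = 0.74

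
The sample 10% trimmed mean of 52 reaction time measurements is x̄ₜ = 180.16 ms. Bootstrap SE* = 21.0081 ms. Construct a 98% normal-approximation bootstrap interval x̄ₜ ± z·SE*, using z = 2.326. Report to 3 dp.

(131.295, 229.025)

Margin = 2.326 × 21.0081 = 48.8648
Interval: 180.16 ± 48.8648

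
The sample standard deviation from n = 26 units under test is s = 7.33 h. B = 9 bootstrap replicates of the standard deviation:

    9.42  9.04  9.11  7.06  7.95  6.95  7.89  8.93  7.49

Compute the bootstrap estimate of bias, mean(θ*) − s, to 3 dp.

mean(θ*) = (9.42 + 9.04 + 9.11 + 7.06 + 7.95 + 6.95 + 7.89 + 8.93 + 7.49) / 9 = 8.2044
bias = 8.2044 − 7.33

bias = +0.874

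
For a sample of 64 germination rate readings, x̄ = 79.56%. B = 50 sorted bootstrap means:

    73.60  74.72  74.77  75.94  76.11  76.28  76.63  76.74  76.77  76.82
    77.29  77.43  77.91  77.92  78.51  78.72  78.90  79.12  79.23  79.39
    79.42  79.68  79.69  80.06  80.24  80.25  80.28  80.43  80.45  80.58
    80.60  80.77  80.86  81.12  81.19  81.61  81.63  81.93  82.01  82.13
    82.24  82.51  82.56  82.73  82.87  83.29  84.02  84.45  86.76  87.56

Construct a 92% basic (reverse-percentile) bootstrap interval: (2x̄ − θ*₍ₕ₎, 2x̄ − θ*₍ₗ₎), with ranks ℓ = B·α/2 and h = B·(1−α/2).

(74.67, 84.40)

Percentile endpoints at ranks 2 and 48: θ*₍2₎ = 74.72, θ*₍48₎ = 84.45.
Basic interval reflects these around x̄:
  lower = 2 × 79.56 − 84.45 = 74.67
  upper = 2 × 79.56 − 74.72 = 84.40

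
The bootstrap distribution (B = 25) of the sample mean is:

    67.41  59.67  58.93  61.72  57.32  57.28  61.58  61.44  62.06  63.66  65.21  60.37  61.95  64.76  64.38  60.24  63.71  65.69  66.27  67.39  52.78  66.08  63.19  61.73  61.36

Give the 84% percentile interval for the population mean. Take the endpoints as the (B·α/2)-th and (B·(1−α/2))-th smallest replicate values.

Sorted replicates: 52.78, 57.28, 57.32, 58.93, 59.67, 60.24, 60.37, 61.36, 61.44, 61.58, 61.72, 61.73, 61.95, 62.06, 63.19, 63.66, 63.71, 64.38, 64.76, 65.21, 65.69, 66.08, 66.27, 67.39, 67.41
α = 0.16; lower rank = 25 × 0.080 = 2; upper rank = 25 × 0.920 = 23.
The 2nd smallest replicate is 57.28; the 23rd is 66.27.

(57.28, 66.27)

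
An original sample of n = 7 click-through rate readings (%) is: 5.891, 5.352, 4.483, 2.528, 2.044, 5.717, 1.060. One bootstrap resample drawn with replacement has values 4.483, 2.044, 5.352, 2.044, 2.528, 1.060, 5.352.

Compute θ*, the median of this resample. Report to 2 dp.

Sorted: 1.060, 2.044, 2.044, 2.528, 4.483, 5.352, 5.352
Median = middle value = 2.53

θ* = 2.53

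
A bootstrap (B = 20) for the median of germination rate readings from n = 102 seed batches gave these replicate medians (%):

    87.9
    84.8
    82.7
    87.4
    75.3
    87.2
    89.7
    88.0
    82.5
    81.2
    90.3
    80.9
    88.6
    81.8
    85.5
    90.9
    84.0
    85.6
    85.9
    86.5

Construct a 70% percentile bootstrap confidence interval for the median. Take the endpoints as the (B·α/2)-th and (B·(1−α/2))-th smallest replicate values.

Sorted replicates: 75.3, 80.9, 81.2, 81.8, 82.5, 82.7, 84.0, 84.8, 85.5, 85.6, 85.9, 86.5, 87.2, 87.4, 87.9, 88.0, 88.6, 89.7, 90.3, 90.9
α = 0.30; lower rank = 20 × 0.150 = 3; upper rank = 20 × 0.850 = 17.
The 3rd smallest replicate is 81.2; the 17th is 88.6.

(81.2, 88.6)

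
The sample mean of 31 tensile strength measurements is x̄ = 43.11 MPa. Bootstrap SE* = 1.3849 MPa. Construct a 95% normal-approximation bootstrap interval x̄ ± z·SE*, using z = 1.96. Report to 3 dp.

(40.396, 45.824)

Margin = 1.96 × 1.3849 = 2.7144
Interval: 43.11 ± 2.7144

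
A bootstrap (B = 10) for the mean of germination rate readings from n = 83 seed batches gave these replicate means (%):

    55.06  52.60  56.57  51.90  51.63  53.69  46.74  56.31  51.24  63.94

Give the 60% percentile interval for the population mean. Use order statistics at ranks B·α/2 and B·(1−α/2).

(51.24, 56.31)

Sorted replicates: 46.74, 51.24, 51.63, 51.90, 52.60, 53.69, 55.06, 56.31, 56.57, 63.94
α = 0.40; lower rank = 10 × 0.200 = 2; upper rank = 10 × 0.800 = 8.
The 2nd smallest replicate is 51.24; the 8th is 56.31.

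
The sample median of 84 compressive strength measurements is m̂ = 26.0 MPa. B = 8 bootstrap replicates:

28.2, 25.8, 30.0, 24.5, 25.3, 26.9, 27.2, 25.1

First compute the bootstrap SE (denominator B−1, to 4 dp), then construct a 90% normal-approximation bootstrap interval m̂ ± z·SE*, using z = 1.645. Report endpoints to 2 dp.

(22.98, 29.02)

Mean of replicates = 26.6250; sum of squared deviations = 23.5550; SE* = √(23.5550/7) = 1.8344
Margin = 1.645 × 1.8344 = 3.018
Interval: 26.0 ± 3.018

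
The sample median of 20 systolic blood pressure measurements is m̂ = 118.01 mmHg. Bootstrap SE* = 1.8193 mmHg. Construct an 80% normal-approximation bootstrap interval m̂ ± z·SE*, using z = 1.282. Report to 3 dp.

(115.678, 120.342)

Margin = 1.282 × 1.8193 = 2.3323
Interval: 118.01 ± 2.3323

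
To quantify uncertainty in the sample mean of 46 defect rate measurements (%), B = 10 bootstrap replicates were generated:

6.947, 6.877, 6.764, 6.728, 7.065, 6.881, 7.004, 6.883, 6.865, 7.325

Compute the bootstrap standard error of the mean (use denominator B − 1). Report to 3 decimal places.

Bootstrap SE is the standard deviation of the 10 replicate means.
Mean of replicates: (6.947 + 6.877 + 6.764 + 6.728 + 7.065 + 6.881 + 7.004 + 6.883 + 6.865 + 7.325) / 10 = 69.3390 / 10 = 6.9339
Sum of squared deviations: (+0.0131)² + (−0.0569)² + (−0.1699)² + (−0.2059)² + (+0.1311)² + (−0.0529)² + (+0.0701)² + (−0.0509)² + (−0.0689)² + (+0.3911)² = 0.2599
Variance = 0.2599 / 9 = 0.0289
SE* = √0.0289

SE* = 0.170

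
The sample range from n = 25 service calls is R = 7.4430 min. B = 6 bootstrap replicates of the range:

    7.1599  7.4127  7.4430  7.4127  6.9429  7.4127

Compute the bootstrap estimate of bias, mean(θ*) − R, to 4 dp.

mean(θ*) = (7.1599 + 7.4127 + 7.4430 + 7.4127 + 6.9429 + 7.4127) / 6 = 7.29732
bias = 7.29732 − 7.4430

bias = −0.1457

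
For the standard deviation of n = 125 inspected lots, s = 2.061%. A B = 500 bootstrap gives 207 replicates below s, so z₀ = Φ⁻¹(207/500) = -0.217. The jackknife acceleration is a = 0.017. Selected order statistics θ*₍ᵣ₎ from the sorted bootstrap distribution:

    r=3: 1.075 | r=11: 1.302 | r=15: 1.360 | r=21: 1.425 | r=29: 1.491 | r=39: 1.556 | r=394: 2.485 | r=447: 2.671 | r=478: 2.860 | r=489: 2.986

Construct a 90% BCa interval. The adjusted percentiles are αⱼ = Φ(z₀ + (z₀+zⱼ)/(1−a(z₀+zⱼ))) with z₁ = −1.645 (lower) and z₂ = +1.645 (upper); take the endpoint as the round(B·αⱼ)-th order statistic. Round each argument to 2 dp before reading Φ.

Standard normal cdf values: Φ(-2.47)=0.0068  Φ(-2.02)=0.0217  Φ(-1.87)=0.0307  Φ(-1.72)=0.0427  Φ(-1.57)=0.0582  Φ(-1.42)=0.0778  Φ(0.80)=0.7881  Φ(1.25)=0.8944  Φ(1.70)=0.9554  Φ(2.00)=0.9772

Lower: z₀ + z₁ = -0.217 + (-1.645) = -1.862; 1 − a(z₀+z₁) = 1 − (0.017)(-1.862) = 1.0317; argument = -0.217 + (-1.862)/1.0317 = -2.0219 → -2.02.
α₁ = Φ(-2.02) = 0.0217; rank = round(500 × 0.0217) = 11; θ*₍11₎ = 1.302.
Upper: z₀ + z₂ = 1.428; 1 − a(z₀+z₂) = 0.9757; argument = 1.2465 → 1.25; α₂ = 0.8944; rank = 447; θ*₍447₎ = 2.671.

(1.302, 2.671)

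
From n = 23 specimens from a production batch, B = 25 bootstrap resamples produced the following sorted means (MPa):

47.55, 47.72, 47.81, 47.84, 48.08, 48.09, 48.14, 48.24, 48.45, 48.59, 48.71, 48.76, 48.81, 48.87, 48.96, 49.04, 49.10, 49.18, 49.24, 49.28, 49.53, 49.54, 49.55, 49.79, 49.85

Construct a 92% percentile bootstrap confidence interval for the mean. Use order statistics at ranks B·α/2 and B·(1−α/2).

α = 0.08; lower rank = 25 × 0.040 = 1; upper rank = 25 × 0.960 = 24.
The 1st smallest replicate is 47.55; the 24th is 49.79.

(47.55, 49.79)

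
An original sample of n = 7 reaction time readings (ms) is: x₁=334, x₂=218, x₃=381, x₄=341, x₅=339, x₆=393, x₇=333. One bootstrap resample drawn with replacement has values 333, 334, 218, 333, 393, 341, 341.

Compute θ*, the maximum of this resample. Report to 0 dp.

θ* = 393

Maximum = 393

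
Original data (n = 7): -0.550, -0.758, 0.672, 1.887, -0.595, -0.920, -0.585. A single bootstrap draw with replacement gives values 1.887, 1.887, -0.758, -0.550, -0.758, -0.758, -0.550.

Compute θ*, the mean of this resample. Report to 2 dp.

θ* = 0.06

Mean = (1.887 + 1.887 + (-0.758) + (-0.550) + (-0.758) + (-0.758) + (-0.550)) / 7 = 0.4000 / 7 = 0.06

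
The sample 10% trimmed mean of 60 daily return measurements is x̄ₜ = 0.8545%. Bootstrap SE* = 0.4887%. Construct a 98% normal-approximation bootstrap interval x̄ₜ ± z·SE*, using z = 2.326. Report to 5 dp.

Margin = 2.326 × 0.4887 = 1.136716
Interval: 0.8545 ± 1.136716

(-0.28222, 1.99122)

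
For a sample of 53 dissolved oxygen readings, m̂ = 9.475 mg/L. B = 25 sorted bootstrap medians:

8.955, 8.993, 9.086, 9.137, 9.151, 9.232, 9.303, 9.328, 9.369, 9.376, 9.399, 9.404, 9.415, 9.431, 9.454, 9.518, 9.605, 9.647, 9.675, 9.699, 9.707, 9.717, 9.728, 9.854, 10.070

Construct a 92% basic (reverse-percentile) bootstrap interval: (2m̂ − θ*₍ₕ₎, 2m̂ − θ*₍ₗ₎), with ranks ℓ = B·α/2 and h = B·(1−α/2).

Percentile endpoints at ranks 1 and 24: θ*₍1₎ = 8.955, θ*₍24₎ = 9.854.
Basic interval reflects these around m̂:
  lower = 2 × 9.475 − 9.854 = 9.096
  upper = 2 × 9.475 − 8.955 = 9.995

(9.096, 9.995)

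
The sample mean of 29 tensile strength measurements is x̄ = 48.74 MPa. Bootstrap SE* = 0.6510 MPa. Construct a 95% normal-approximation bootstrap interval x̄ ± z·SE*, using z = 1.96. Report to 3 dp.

(47.464, 50.016)

Margin = 1.96 × 0.6510 = 1.2760
Interval: 48.74 ± 1.2760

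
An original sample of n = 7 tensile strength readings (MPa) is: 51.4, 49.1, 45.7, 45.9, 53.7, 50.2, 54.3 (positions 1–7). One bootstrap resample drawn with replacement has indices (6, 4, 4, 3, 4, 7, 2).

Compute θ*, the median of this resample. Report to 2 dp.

θ* = 45.90

Resample values: 50.2, 45.9, 45.9, 45.7, 45.9, 54.3, 49.1.
Sorted: 45.7, 45.9, 45.9, 45.9, 49.1, 50.2, 54.3
Median = middle value = 45.90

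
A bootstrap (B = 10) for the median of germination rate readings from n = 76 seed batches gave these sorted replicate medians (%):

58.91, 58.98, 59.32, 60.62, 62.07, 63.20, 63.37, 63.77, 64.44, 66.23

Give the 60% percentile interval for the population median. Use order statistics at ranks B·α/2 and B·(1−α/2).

α = 0.40; lower rank = 10 × 0.200 = 2; upper rank = 10 × 0.800 = 8.
The 2nd smallest replicate is 58.98; the 8th is 63.77.

(58.98, 63.77)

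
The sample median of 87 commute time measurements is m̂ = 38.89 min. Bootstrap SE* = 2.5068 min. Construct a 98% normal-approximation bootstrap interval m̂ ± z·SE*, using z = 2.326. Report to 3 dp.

(33.059, 44.721)

Margin = 2.326 × 2.5068 = 5.8308
Interval: 38.89 ± 5.8308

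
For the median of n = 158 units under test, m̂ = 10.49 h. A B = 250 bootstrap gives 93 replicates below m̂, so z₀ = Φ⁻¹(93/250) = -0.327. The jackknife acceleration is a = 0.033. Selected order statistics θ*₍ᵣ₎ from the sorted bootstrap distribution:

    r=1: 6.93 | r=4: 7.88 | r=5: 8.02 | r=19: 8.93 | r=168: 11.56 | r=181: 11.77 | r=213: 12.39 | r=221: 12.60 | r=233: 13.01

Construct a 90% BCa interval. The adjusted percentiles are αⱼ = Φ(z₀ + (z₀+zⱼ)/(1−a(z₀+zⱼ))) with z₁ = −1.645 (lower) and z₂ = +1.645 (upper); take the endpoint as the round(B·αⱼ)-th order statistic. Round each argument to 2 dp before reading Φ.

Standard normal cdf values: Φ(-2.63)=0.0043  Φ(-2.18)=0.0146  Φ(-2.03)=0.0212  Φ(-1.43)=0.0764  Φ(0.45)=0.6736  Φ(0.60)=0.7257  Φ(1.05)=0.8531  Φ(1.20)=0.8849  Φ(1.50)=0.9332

Lower: z₀ + z₁ = -0.327 + (-1.645) = -1.972; 1 − a(z₀+z₁) = 1 − (0.033)(-1.972) = 1.0651; argument = -0.327 + (-1.972)/1.0651 = -2.1785 → -2.18.
α₁ = Φ(-2.18) = 0.0146; rank = round(250 × 0.0146) = 4; θ*₍4₎ = 7.88.
Upper: z₀ + z₂ = 1.318; 1 − a(z₀+z₂) = 0.9565; argument = 1.0509 → 1.05; α₂ = 0.8531; rank = 213; θ*₍213₎ = 12.39.

(7.88, 12.39)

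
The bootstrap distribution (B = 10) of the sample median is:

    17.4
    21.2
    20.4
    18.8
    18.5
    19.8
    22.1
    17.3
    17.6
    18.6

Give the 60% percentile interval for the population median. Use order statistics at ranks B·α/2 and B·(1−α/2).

(17.4, 20.4)

Sorted replicates: 17.3, 17.4, 17.6, 18.5, 18.6, 18.8, 19.8, 20.4, 21.2, 22.1
α = 0.40; lower rank = 10 × 0.200 = 2; upper rank = 10 × 0.800 = 8.
The 2nd smallest replicate is 17.4; the 8th is 20.4.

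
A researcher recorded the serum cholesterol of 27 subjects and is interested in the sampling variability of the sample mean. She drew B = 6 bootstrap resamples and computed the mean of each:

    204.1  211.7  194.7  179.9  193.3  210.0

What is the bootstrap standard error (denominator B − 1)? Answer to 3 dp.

Bootstrap SE is the standard deviation of the 6 replicate means.
Mean of replicates: (204.1 + 211.7 + 194.7 + 179.9 + 193.3 + 210.0) / 6 = 1193.7000 / 6 = 198.9500
Sum of squared deviations: (+5.1500)² + (+12.7500)² + (−4.2500)² + (−19.0500)² + (−5.6500)² + (+11.0500)² = 724.0750
Variance = 724.0750 / 5 = 144.8150
SE* = √144.8150

SE* = 12.034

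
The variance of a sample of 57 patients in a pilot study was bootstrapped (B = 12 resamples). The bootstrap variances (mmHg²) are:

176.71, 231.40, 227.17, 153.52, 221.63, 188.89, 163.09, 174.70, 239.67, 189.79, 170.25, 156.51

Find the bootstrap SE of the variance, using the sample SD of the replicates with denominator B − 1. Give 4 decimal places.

SE* = 30.9353

Bootstrap SE is the standard deviation of the 12 replicate variances.
Mean of replicates: (176.71 + 231.40 + 227.17 + 153.52 + 221.63 + 188.89 + 163.09 + 174.70 + 239.67 + 189.79 + 170.25 + 156.51) / 12 = 2293.33000 / 12 = 191.11083
Sum of squared deviations: (−14.40083)² + (+40.28917)² + (+36.05917)² + (−37.59083)² + (+30.51917)² + (−2.22083)² + (−28.02083)² + (−16.41083)² + (+48.55917)² + (−1.32083)² + (−20.86083)² + (−34.60083)² = 10526.89869
Variance = 10526.89869 / 11 = 956.99079
SE* = √956.99079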